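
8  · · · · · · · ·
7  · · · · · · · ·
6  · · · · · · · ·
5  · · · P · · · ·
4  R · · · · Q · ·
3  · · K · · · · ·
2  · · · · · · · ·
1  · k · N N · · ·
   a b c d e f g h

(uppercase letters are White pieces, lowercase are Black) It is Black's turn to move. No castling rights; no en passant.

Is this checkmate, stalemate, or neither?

stalemate

Black to move; black king on b1.
In check: no.
King squares — a1: attacked by Ra4; c1: attacked by Qf4; a2: attacked by Ra4; b2: attacked by Nd1; c2: attacked by Ne1.
Legal moves for Black: none.
Not in check and no legal moves → stalemate.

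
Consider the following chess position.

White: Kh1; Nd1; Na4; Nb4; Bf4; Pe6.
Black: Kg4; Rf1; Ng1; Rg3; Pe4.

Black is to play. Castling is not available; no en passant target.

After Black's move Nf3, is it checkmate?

After Nf3: white king on h1; in check: yes, from the black rook on f1.
King squares — g1: attacked by Rf1; g2: attacked by Rg3; h2: attacked by Nf3.
White has no legal moves → checkmate.

yes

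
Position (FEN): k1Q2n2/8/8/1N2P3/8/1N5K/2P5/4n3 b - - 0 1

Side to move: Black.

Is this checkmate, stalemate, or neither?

Black to move; black king on a8.
In check: yes, from the white queen on c8.
King squares — a7: attacked by Nb5; b7: attacked by Qc8; b8: attacked by Qc8.
Legal moves for Black: none.
In check with no legal moves → checkmate.

checkmate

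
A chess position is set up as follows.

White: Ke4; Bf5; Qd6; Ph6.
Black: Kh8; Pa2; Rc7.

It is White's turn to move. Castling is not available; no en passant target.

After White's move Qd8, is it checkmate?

After Qd8: black king on h8; in check: yes, from the white queen on d8.
King squares — g7: attacked by Ph6; h7: attacked by Bf5; g8: attacked by Qd8.
Black has no legal moves → checkmate.

yes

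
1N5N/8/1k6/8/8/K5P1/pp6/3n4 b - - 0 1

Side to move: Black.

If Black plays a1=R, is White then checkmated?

no

After a1=R: white king on a3; in check: yes, from the black rook on a1.
White has 2 legal replies: Kb4, Kb3.
In check but a legal move exists → not checkmate.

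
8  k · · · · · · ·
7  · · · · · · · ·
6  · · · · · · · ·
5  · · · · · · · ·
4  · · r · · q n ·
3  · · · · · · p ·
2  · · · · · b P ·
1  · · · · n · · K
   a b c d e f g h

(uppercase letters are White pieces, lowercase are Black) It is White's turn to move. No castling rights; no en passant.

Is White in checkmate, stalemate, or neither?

stalemate

White to move; white king on h1.
In check: no.
King squares — g1: attacked by Bf2; g2: own pawn; h2: attacked by Pg3.
Legal moves for White: none.
Not in check and no legal moves → stalemate.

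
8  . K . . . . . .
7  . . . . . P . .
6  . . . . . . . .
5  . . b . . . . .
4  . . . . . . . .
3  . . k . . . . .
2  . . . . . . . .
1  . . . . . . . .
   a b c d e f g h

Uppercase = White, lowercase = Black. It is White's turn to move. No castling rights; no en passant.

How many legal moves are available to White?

White to move; king on b8.
In check: no.
Legal moves: Kc8, Ka8, Kc7, Kb7, f8=Q, f8=R, f8=B, f8=N.
Count: 8.

8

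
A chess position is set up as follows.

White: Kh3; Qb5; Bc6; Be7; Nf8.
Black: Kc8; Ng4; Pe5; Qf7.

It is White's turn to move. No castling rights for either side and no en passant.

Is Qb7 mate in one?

yes

After Qb7: black king on c8; in check: yes, from the white queen on b7.
King squares — b7: attacked by Bc6; c7: attacked by Qb7; d7: attacked by Bc6; b8: attacked by Qb7; d8: attacked by Be7.
Black has no legal moves → checkmate.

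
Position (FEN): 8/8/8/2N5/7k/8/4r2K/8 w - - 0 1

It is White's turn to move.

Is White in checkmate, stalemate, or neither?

neither

White to move; white king on h2.
In check: yes, from the black rook on e2.
King squares — g1: available; h1: available; g2: attacked by Re2; g3: attacked by Kh4; h3: attacked by Kh4.
Legal moves for White: Kh1, Kg1.
White is in check but has 2 legal moves → neither.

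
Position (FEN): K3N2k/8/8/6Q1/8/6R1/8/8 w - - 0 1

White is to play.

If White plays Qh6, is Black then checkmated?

After Qh6: black king on h8; in check: yes, from the white queen on h6.
King squares — g7: attacked by Rg3; h7: attacked by Qh6; g8: attacked by Rg3.
Black has no legal moves → checkmate.

yes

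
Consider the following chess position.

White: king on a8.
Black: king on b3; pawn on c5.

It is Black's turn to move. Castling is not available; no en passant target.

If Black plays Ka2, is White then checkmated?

no

After Ka2: white king on a8; in check: no.
White is not in check, so this cannot be checkmate.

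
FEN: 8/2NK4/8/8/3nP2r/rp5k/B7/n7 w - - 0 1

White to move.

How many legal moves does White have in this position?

White to move; king on d7.
In check: no.
Legal moves: Ke8, Kd8, Kc8, Ke7, Kd6, Ne8, Na8, Ne6, Na6, Nd5, Nb5, Bxb3, Bb1, e5.
Count: 14.

14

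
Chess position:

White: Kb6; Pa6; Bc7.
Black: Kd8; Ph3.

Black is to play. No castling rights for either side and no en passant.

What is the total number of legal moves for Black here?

Black to move; king on d8.
In check: yes, from the white bishop on c7.
Legal moves: Ke8, Kc8, Ke7, Kd7.
Count: 4.

4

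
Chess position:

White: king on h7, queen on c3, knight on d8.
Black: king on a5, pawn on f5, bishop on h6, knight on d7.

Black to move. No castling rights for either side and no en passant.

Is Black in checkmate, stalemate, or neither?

neither

Black to move; black king on a5.
In check: yes, from the white queen on c3.
Legal moves for Black: Kb6, Ka6, Kb5, Ka4.
Black is in check but has 4 legal moves → neither.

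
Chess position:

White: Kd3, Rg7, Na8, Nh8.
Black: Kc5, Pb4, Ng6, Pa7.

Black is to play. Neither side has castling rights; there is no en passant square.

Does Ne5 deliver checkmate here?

no

After Ne5: white king on d3; in check: yes, from the black knight on e5.
White has 5 legal replies: Ke4, Ke3, Ke2, Kd2, Kc2.
In check but a legal move exists → not checkmate.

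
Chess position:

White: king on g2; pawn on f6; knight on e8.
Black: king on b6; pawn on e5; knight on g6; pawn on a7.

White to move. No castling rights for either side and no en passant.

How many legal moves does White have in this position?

White to move; king on g2.
In check: no.
Legal moves: Ng7, Nc7, Nd6, Kh3, Kg3, Kf3, Kh2, Kf2, Kh1, Kg1, Kf1, f7.
Count: 12.

12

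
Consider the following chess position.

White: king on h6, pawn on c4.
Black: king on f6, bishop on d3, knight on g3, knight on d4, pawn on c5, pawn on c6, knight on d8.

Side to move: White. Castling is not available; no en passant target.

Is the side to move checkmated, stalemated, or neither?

stalemate

White to move; white king on h6.
In check: no.
King squares — g5: attacked by Kf6; h5: attacked by Ng3; g6: attacked by Bd3; g7: attacked by Kf6; h7: attacked by Bd3.
Legal moves for White: none.
Not in check and no legal moves → stalemate.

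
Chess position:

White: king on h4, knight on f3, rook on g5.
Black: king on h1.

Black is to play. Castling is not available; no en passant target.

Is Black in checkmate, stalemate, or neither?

Black to move; black king on h1.
In check: no.
King squares — g1: attacked by Nf3; g2: attacked by Rg5; h2: attacked by Nf3.
Legal moves for Black: none.
Not in check and no legal moves → stalemate.

stalemate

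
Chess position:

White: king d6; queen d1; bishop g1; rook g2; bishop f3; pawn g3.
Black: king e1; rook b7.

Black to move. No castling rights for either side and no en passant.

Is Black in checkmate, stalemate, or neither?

checkmate

Black to move; black king on e1.
In check: yes, from the white queen on d1.
King squares — d1: attacked by Bf3; f1: attacked by Qd1; d2: attacked by Qd1; e2: attacked by Qd1; f2: attacked by Bg1.
Legal moves for Black: none.
In check with no legal moves → checkmate.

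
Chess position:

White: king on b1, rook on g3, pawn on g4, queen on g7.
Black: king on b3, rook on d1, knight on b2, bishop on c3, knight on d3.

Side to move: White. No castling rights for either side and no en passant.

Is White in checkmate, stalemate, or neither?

White to move; white king on b1.
In check: yes, from the black rook on d1.
King squares — a1: attacked by Rd1; c1: attacked by Rd1; a2: attacked by Kb3; b2: attacked by Kb3; c2: attacked by Kb3.
Legal moves for White: none.
In check with no legal moves → checkmate.

checkmate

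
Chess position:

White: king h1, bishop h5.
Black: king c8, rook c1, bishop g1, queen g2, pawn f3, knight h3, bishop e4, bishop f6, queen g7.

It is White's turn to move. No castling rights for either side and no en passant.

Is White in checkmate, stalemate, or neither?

checkmate

White to move; white king on h1.
In check: yes, from the black queen on g2.
King squares — g1: attacked by Rc1; g2: attacked by Pf3; h2: attacked by Bg1.
Legal moves for White: none.
In check with no legal moves → checkmate.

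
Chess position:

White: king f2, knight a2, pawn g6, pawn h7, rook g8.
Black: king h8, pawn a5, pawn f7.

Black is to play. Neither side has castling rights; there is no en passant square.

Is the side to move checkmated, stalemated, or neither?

checkmate

Black to move; black king on h8.
In check: yes, from the white rook on g8.
King squares — g7: attacked by Rg8; h7: attacked by Pg6; g8: attacked by Ph7.
Legal moves for Black: none.
In check with no legal moves → checkmate.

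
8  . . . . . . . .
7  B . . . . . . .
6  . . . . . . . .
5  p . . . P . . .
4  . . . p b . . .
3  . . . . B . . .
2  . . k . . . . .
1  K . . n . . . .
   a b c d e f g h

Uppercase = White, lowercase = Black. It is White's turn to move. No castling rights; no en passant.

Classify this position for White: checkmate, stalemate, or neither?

White to move; white king on a1.
In check: no.
Legal moves for White: Bb8, Bb6, Bc5, Baxd4, Bh6, Bg5, Bf4, Bexd4, Bf2, Bd2, Bg1, Bc1, Ka2, e6.
White has 14 legal moves and is not in check → neither.

neither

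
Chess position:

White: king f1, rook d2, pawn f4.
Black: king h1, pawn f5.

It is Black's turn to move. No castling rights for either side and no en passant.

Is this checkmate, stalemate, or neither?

stalemate

Black to move; black king on h1.
In check: no.
King squares — g1: attacked by Kf1; g2: attacked by Kf1; h2: attacked by Rd2.
Legal moves for Black: none.
Not in check and no legal moves → stalemate.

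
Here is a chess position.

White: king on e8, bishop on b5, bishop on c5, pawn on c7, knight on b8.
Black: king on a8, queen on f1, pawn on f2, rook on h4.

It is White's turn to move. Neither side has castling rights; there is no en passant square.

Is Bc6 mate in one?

After Bc6: black king on a8; in check: yes, from the white bishop on c6.
King squares — a7: attacked by Bc5; b7: attacked by Bc6; b8: attacked by Pc7.
Black has no legal moves → checkmate.

yes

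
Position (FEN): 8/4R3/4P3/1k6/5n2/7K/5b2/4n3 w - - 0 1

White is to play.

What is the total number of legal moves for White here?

2

White to move; king on h3.
In check: yes, from the black knight on f4.
Legal moves: Kg4, Kh2.
Count: 2.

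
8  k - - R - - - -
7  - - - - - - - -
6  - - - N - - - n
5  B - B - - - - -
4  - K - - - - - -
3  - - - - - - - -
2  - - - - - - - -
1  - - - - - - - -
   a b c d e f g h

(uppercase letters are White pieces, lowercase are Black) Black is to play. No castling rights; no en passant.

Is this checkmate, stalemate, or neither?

checkmate

Black to move; black king on a8.
In check: yes, from the white rook on d8.
King squares — a7: attacked by Bc5; b7: attacked by Nd6; b8: attacked by Rd8.
Legal moves for Black: none.
In check with no legal moves → checkmate.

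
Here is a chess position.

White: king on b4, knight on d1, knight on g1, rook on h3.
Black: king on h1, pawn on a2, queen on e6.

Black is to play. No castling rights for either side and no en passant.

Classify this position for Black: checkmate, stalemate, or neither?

Black to move; black king on h1.
In check: yes, from the white rook on h3.
King squares — g1: available; g2: available; h2: attacked by Rh3.
Legal moves for Black: Kg2, Kxg1, Qxh3.
Black is in check but has 3 legal moves → neither.

neither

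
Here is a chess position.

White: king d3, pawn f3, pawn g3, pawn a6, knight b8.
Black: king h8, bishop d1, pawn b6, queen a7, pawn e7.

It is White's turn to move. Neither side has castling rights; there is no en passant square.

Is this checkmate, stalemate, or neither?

White to move; white king on d3.
In check: no.
Legal moves for White: Nd7, Nc6, Ke4, Kd4, Kc4, Ke3, Kc3, Kd2, g4, f4.
White has 10 legal moves and is not in check → neither.

neither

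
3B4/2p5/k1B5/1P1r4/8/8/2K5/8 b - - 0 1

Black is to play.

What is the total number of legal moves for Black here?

4

Black to move; king on a6.
In check: yes, from the white pawn on b5.
Legal moves: Ka7, Kb6, Ka5, Rxb5.
Count: 4.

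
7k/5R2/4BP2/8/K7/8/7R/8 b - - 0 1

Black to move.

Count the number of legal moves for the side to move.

1

Black to move; king on h8.
In check: yes, from the white rook on h2.
Legal moves: Kg8.
Count: 1.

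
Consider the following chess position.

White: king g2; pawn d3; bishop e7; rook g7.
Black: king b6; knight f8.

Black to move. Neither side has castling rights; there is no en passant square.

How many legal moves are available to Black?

Black to move; king on b6.
In check: no.
Legal moves: Nh7, Nd7, Ng6, Ne6, Kc7, Kb7, Ka7, Kc6, Ka6, Kb5, Ka5.
Count: 11.

11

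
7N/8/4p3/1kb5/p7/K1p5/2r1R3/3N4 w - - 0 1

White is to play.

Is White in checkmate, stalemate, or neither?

checkmate

White to move; white king on a3.
In check: yes, from the black bishop on c5.
King squares — a2: attacked by Rc2; b2: attacked by Rc2; b3: attacked by Pa4; a4: attacked by Kb5; b4: attacked by Kb5.
Legal moves for White: none.
In check with no legal moves → checkmate.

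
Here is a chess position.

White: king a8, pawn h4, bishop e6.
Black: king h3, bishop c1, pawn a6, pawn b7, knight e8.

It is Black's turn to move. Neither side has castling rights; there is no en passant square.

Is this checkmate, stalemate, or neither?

Black to move; black king on h3.
In check: yes, from the white bishop on e6.
King squares — g2: available; h2: available; g3: available; g4: attacked by Be6; h4: available.
Legal moves for Black: Kxh4, Kg3, Kh2, Kg2.
Black is in check but has 4 legal moves → neither.

neither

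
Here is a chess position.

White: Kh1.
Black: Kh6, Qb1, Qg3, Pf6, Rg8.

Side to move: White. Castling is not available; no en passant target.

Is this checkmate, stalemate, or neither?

White to move; white king on h1.
In check: yes, from the black queen on b1.
King squares — g1: attacked by Qb1; g2: attacked by Qg3; h2: attacked by Qg3.
Legal moves for White: none.
In check with no legal moves → checkmate.

checkmate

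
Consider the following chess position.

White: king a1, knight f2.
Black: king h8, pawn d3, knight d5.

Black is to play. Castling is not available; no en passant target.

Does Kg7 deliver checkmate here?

no

After Kg7: white king on a1; in check: no.
White is not in check, so this cannot be checkmate.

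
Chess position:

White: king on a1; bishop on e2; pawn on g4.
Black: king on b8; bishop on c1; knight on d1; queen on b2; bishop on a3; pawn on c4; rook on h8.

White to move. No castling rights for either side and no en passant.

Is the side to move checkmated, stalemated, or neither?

White to move; white king on a1.
In check: yes, from the black queen on b2.
King squares — b1: attacked by Qb2; a2: attacked by Qb2; b2: attacked by Bc1.
Legal moves for White: none.
In check with no legal moves → checkmate.

checkmate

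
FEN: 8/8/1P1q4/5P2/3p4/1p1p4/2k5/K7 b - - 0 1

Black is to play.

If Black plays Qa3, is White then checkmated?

yes

After Qa3: white king on a1; in check: yes, from the black queen on a3.
King squares — b1: attacked by Kc2; a2: attacked by Qa3; b2: attacked by Kc2.
White has no legal moves → checkmate.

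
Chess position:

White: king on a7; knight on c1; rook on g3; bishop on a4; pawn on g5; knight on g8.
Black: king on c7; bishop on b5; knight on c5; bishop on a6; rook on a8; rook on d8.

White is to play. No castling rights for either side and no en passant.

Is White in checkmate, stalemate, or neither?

White to move; white king on a7.
In check: yes, from the black rook on a8.
King squares — a6: attacked by Bb5; b6: attacked by Kc7; b7: attacked by Nc5; a8: attacked by Rd8; b8: attacked by Kc7.
Legal moves for White: none.
In check with no legal moves → checkmate.

checkmate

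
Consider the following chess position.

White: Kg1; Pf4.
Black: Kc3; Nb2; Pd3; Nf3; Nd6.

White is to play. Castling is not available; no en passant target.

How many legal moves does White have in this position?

White to move; king on g1.
In check: yes, from the black knight on f3.
Legal moves: Kg2, Kf2, Kh1, Kf1.
Count: 4.

4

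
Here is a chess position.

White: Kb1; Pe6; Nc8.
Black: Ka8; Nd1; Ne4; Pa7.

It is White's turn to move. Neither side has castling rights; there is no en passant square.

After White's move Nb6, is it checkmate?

After Nb6: black king on a8; in check: yes, from the white knight on b6.
Black has 3 legal replies: Kb8, Kb7, axb6.
In check but a legal move exists → not checkmate.

no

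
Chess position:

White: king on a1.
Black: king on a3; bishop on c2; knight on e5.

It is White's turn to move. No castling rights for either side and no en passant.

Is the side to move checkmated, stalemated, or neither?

stalemate

White to move; white king on a1.
In check: no.
King squares — b1: attacked by Bc2; a2: attacked by Ka3; b2: attacked by Ka3.
Legal moves for White: none.
Not in check and no legal moves → stalemate.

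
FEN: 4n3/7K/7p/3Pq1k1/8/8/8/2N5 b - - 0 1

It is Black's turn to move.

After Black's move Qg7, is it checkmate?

After Qg7: white king on h7; in check: yes, from the black queen on g7.
King squares — g6: attacked by Kg5; h6: attacked by Kg5; g7: attacked by Ne8; g8: attacked by Qg7; h8: attacked by Qg7.
White has no legal moves → checkmate.

yes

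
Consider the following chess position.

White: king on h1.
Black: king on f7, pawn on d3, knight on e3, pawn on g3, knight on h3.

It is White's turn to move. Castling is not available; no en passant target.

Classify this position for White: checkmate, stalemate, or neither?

White to move; white king on h1.
In check: no.
King squares — g1: attacked by Nh3; g2: attacked by Ne3; h2: attacked by Pg3.
Legal moves for White: none.
Not in check and no legal moves → stalemate.

stalemate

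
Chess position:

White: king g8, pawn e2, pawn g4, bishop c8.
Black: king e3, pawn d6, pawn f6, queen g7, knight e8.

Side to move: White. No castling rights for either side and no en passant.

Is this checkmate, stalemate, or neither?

White to move; white king on g8.
In check: yes, from the black queen on g7.
King squares — f7: attacked by Qg7; g7: attacked by Ne8; h7: attacked by Qg7; f8: attacked by Qg7; h8: attacked by Qg7.
Legal moves for White: none.
In check with no legal moves → checkmate.

checkmate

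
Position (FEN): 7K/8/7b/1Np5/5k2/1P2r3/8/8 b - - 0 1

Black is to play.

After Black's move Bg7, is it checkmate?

After Bg7: white king on h8; in check: yes, from the black bishop on g7.
White has 3 legal replies: Kg8, Kh7, Kxg7.
In check but a legal move exists → not checkmate.

no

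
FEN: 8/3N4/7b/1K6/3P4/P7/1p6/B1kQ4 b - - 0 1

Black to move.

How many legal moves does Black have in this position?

Black to move; king on c1.
In check: yes, from the white queen on d1.
Legal moves: Kxd1.
Count: 1.

1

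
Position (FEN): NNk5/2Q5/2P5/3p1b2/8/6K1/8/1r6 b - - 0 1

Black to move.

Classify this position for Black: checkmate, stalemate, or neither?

Black to move; black king on c8.
In check: yes, from the white queen on c7.
King squares — b7: attacked by Pc6; c7: attacked by Na8; d7: attacked by Pc6; b8: attacked by Qc7; d8: attacked by Qc7.
Legal moves for Black: none.
In check with no legal moves → checkmate.

checkmate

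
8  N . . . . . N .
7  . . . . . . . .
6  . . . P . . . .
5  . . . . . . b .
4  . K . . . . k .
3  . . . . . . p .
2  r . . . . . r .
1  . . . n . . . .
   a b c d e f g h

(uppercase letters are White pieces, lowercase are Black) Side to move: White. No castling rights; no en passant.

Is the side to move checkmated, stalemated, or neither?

White to move; white king on b4.
In check: no.
Legal moves for White: Ne7, Nh6+, Nf6+, Nc7, Nb6, Kc5, Kb5, Kc4, Kb3, d7.
White has 10 legal moves and is not in check → neither.

neither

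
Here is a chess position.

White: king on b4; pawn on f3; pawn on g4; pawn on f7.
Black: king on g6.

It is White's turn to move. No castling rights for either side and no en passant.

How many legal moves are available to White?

White to move; king on b4.
In check: no.
Legal moves: Kc5, Kb5, Ka5, Kc4, Ka4, Kc3, Kb3, Ka3, f8=Q, f8=R, f8=B, f8=N+, g5, f4.
Count: 14.

14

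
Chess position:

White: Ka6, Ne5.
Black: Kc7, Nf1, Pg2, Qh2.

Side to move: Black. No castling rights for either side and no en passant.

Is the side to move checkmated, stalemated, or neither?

neither

Black to move; black king on c7.
In check: no.
Legal moves for Black include: Kd8, Kc8, Kb8, Kd6, Qh8, Qh7, Qh6+, Qh5, Qxe5, Qh4, Qf4, Qh3, Qg3, Qh1, Qg1, Ng3, Ne3, Nd2, ... (list truncated; more exist).
Black has legal moves and is not in check → neither.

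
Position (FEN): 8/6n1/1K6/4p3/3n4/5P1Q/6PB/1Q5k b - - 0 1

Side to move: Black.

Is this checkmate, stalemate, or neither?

Black to move; black king on h1.
In check: yes, from the white queen on b1.
King squares — g1: attacked by Qb1; g2: attacked by Qh3; h2: attacked by Qh3.
Legal moves for Black: none.
In check with no legal moves → checkmate.

checkmate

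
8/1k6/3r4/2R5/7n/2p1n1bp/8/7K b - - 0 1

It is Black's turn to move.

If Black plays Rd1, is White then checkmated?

After Rd1: white king on h1; in check: yes, from the black rook on d1.
King squares — g1: attacked by Rd1; g2: attacked by Ne3; h2: attacked by Bg3.
White has no legal moves → checkmate.

yes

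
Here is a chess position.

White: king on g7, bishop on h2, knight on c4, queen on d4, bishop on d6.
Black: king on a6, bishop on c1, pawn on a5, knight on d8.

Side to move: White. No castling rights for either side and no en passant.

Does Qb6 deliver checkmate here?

yes

After Qb6: black king on a6; in check: yes, from the white queen on b6.
King squares — a5: own pawn; b5: attacked by Qb6; b6: attacked by Nc4; a7: attacked by Qb6; b7: attacked by Qb6.
Black has no legal moves → checkmate.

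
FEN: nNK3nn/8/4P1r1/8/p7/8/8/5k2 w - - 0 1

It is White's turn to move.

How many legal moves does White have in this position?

White to move; king on c8.
In check: no.
Legal moves: Kd8, Kd7, Kb7, Nd7, Nc6, Na6, e7.
Count: 7.

7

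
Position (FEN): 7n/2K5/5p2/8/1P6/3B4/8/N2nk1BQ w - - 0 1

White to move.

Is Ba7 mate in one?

no

After Ba7: black king on e1; in check: yes, from the white queen on h1.
Black has 1 legal reply: Kd2.
In check but a legal move exists → not checkmate.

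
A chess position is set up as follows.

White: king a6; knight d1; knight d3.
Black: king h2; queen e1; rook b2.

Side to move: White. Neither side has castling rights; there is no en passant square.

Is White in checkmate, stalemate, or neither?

neither

White to move; white king on a6.
In check: no.
Legal moves for White: Ka7, Ne5, Nc5, Nf4, Nb4, N3f2, N3xb2, Nxe1, Nc1, Ne3, Nc3, N1f2, N1xb2.
White has 13 legal moves and is not in check → neither.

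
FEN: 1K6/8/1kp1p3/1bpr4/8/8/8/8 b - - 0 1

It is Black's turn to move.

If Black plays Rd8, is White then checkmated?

yes

After Rd8: white king on b8; in check: yes, from the black rook on d8.
King squares — a7: attacked by Kb6; b7: attacked by Kb6; c7: attacked by Kb6; a8: attacked by Rd8; c8: attacked by Rd8.
White has no legal moves → checkmate.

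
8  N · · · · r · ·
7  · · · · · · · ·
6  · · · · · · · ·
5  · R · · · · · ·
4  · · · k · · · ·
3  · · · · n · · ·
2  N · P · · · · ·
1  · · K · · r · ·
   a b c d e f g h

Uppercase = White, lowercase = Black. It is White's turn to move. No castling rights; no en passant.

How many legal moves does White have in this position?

White to move; king on c1.
In check: yes, from the black rook on f1.
Legal moves: Kd2, Kb2.
Count: 2.

2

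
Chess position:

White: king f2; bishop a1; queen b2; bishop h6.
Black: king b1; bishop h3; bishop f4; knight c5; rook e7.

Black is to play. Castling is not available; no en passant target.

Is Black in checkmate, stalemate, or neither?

Black to move; black king on b1.
In check: yes, from the white queen on b2.
King squares — a1: attacked by Qb2; c1: attacked by Qb2; a2: attacked by Qb2; b2: attacked by Ba1; c2: attacked by Qb2.
Legal moves for Black: none.
In check with no legal moves → checkmate.

checkmate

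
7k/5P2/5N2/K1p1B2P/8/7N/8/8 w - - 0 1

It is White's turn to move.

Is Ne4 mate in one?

After Ne4: black king on h8; in check: yes, from the white bishop on e5.
Black has 1 legal reply: Kh7.
In check but a legal move exists → not checkmate.

no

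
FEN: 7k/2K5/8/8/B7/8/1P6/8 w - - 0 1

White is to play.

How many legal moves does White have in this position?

17

White to move; king on c7.
In check: no.
Legal moves: Kd8, Kc8, Kb8, Kd7, Kb7, Kd6, Kc6, Kb6, Be8, Bd7, Bc6, Bb5, Bb3, Bc2, Bd1, b3, b4.
Count: 17.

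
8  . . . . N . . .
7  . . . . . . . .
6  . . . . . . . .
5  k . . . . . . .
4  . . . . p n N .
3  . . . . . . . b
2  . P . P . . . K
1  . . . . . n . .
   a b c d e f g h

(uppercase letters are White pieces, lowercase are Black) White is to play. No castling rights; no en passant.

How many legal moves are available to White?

White to move; king on h2.
In check: yes, from the black knight on f1.
Legal moves: Kh1, Kg1.
Count: 2.

2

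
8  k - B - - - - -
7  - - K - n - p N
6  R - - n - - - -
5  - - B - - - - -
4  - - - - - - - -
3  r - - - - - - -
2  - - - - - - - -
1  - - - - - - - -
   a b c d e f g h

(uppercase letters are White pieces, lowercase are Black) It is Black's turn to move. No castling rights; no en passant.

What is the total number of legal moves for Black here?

1

Black to move; king on a8.
In check: yes, from the white rook on a6.
Legal moves: Rxa6.
Count: 1.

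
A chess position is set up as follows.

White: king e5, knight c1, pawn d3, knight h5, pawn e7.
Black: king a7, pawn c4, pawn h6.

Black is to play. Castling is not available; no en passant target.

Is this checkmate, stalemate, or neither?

Black to move; black king on a7.
In check: no.
Legal moves for Black: Kb8, Ka8, Kb7, Kb6, Ka6, cxd3, c3.
Black has 7 legal moves and is not in check → neither.

neither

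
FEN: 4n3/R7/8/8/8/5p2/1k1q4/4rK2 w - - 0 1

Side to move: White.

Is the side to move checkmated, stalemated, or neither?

White to move; white king on f1.
In check: yes, from the black rook on e1.
King squares — e1: attacked by Qd2; g1: attacked by Re1; e2: attacked by Re1; f2: attacked by Qd2; g2: attacked by Qd2.
Legal moves for White: none.
In check with no legal moves → checkmate.

checkmate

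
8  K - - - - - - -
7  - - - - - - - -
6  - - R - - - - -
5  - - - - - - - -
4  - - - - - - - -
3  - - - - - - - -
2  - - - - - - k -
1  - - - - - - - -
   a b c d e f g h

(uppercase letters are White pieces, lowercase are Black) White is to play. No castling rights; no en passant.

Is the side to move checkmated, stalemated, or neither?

neither

White to move; white king on a8.
In check: no.
Legal moves for White: Kb8, Kb7, Ka7, Rc8, Rc7, Rh6, Rg6+, Rf6, Re6, Rd6, Rb6, Ra6, Rc5, Rc4, Rc3, Rc2+, Rc1.
White has 17 legal moves and is not in check → neither.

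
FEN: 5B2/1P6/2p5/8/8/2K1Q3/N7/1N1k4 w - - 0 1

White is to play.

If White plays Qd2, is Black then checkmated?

yes

After Qd2: black king on d1; in check: yes, from the white queen on d2.
King squares — c1: attacked by Na2; e1: attacked by Qd2; c2: attacked by Qd2; d2: attacked by Nb1; e2: attacked by Qd2.
Black has no legal moves → checkmate.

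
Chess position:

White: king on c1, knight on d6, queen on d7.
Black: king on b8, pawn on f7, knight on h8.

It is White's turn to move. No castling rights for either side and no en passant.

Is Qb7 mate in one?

yes

After Qb7: black king on b8; in check: yes, from the white queen on b7.
King squares — a7: attacked by Qb7; b7: attacked by Nd6; c7: attacked by Qb7; a8: attacked by Qb7; c8: attacked by Nd6.
Black has no legal moves → checkmate.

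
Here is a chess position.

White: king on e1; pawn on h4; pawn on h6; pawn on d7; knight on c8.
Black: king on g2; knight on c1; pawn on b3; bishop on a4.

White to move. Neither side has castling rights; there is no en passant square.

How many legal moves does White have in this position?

12

White to move; king on e1.
In check: no.
Legal moves: Ne7, Na7, Nd6, Nb6, Kd2, Kd1, d8=Q, d8=R, d8=B, d8=N, h7, h5.
Count: 12.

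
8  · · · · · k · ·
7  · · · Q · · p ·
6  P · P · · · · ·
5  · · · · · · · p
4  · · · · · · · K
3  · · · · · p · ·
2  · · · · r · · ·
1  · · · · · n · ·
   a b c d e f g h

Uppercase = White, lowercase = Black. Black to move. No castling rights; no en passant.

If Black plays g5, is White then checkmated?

no

After g5: white king on h4; in check: yes, from the black pawn on g5.
White has 3 legal replies: Kxh5, Kxg5, Kh3.
In check but a legal move exists → not checkmate.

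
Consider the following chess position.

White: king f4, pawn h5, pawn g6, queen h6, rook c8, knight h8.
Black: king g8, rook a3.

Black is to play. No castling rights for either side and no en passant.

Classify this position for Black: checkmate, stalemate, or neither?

Black to move; black king on g8.
In check: yes, from the white rook on c8.
King squares — f7: attacked by Pg6; g7: attacked by Qh6; h7: attacked by Pg6; f8: attacked by Qh6; h8: attacked by Qh6.
Legal moves for Black: none.
In check with no legal moves → checkmate.

checkmate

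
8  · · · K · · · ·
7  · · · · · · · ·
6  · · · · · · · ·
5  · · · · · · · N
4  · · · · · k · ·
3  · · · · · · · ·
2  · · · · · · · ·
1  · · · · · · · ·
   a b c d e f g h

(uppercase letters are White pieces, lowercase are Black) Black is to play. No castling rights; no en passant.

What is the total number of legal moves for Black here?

Black to move; king on f4.
In check: yes, from the white knight on h5.
Legal moves: Kg5, Kf5, Ke5, Kg4, Ke4, Kf3, Ke3.
Count: 7.

7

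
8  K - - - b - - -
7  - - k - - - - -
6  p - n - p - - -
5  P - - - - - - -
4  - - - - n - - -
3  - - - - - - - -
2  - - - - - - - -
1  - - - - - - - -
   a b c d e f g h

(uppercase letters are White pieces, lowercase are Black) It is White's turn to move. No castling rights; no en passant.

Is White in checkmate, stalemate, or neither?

stalemate

White to move; white king on a8.
In check: no.
King squares — a7: attacked by Nc6; b7: attacked by Kc7; b8: attacked by Nc6.
Legal moves for White: none.
Not in check and no legal moves → stalemate.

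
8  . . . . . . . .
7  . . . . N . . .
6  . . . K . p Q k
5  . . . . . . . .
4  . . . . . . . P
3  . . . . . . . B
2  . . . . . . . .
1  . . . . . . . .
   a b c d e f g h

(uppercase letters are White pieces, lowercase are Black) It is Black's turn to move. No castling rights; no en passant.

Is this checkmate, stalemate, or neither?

Black to move; black king on h6.
In check: yes, from the white queen on g6.
King squares — g5: attacked by Ph4; h5: attacked by Qg6; g6: attacked by Ne7; g7: attacked by Qg6; h7: attacked by Qg6.
Legal moves for Black: none.
In check with no legal moves → checkmate.

checkmate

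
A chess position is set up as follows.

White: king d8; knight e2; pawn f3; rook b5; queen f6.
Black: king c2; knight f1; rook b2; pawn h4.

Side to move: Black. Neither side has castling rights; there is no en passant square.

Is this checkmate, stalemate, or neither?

neither

Black to move; black king on c2.
In check: no.
Legal moves for Black: Kd3, Kd2, Kd1, Kb1, Rxb5, Rb4, Rb3, Ra2, Rb1, Ng3, Ne3, Nh2, Nd2, h3.
Black has 14 legal moves and is not in check → neither.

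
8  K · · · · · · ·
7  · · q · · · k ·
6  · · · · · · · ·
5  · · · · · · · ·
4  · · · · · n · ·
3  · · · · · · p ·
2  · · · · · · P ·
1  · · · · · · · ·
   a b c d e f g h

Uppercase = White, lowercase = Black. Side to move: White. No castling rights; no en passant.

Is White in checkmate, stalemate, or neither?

stalemate

White to move; white king on a8.
In check: no.
King squares — a7: attacked by Qc7; b7: attacked by Qc7; b8: attacked by Qc7.
Legal moves for White: none.
Not in check and no legal moves → stalemate.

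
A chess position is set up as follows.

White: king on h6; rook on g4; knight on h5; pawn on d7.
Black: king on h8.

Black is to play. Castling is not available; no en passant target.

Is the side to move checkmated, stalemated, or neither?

stalemate

Black to move; black king on h8.
In check: no.
King squares — g7: attacked by Rg4; h7: attacked by Kh6; g8: attacked by Rg4.
Legal moves for Black: none.
Not in check and no legal moves → stalemate.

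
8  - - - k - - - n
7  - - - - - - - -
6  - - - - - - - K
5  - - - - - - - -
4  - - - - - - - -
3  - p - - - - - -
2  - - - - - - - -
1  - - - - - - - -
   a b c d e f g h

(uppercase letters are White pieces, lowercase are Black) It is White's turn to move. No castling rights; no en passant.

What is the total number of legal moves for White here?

White to move; king on h6.
In check: no.
Legal moves: Kh7, Kg7, Kh5, Kg5.
Count: 4.

4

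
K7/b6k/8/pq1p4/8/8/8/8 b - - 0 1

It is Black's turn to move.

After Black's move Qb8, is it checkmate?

After Qb8: white king on a8; in check: yes, from the black queen on b8.
King squares — a7: attacked by Qb8; b7: attacked by Qb8; b8: attacked by Ba7.
White has no legal moves → checkmate.

yes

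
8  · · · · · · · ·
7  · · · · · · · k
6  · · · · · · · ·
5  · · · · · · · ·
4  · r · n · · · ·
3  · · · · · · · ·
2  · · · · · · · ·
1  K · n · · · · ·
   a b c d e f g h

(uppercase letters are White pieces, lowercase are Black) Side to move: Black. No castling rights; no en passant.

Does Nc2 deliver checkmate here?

yes

After Nc2: white king on a1; in check: yes, from the black knight on c2.
King squares — b1: attacked by Rb4; a2: attacked by Nc1; b2: attacked by Rb4.
White has no legal moves → checkmate.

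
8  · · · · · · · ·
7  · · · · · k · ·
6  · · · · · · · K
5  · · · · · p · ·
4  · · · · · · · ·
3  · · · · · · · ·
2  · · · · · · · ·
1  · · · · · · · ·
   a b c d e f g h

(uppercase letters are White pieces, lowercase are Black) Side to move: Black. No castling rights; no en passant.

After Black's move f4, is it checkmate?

After f4: white king on h6; in check: no.
White is not in check, so this cannot be checkmate.

no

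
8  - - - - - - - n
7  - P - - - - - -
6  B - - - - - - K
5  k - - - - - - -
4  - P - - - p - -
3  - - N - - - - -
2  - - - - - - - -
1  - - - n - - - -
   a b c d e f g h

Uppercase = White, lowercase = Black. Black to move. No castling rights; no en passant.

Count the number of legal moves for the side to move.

Black to move; king on a5.
In check: yes, from the white pawn on b4.
Legal moves: Kb6, Kxa6, Kxb4.
Count: 3.

3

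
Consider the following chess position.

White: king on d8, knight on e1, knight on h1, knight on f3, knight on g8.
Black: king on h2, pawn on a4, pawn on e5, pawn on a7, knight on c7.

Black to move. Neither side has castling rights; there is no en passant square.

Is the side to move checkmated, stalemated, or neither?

neither

Black to move; black king on h2.
In check: yes, from the white knight on f3.
King squares — g1: attacked by Nf3; h1: available; g2: attacked by Ne1; g3: attacked by Nh1; h3: available.
Legal moves for Black: Kh3, Kxh1.
Black is in check but has 2 legal moves → neither.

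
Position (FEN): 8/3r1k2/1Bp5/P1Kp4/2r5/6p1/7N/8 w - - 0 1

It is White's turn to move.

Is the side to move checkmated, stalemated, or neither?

checkmate

White to move; white king on c5.
In check: yes, from the black rook on c4.
King squares — b4: attacked by Rc4; c4: attacked by Pd5; d4: attacked by Rc4; b5: attacked by Pc6; d5: attacked by Pc6; b6: own bishop; c6: attacked by Rc4; d6: attacked by Rd7.
Legal moves for White: none.
In check with no legal moves → checkmate.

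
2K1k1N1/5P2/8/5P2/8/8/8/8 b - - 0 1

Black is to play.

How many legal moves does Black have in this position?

2

Black to move; king on e8.
In check: yes, from the white pawn on f7.
Legal moves: Kf8, Kxf7.
Count: 2.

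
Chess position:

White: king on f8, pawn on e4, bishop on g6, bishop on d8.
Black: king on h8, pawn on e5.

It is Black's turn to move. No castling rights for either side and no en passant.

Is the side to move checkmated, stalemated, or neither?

Black to move; black king on h8.
In check: no.
King squares — g7: attacked by Kf8; h7: attacked by Bg6; g8: attacked by Kf8.
Legal moves for Black: none.
Not in check and no legal moves → stalemate.

stalemate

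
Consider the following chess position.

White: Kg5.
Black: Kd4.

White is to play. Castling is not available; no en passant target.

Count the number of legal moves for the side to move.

8

White to move; king on g5.
In check: no.
Legal moves: Kh6, Kg6, Kf6, Kh5, Kf5, Kh4, Kg4, Kf4.
Count: 8.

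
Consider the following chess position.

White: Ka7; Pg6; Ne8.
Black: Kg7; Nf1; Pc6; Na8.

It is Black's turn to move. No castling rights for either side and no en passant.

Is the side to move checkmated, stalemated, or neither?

neither

Black to move; black king on g7.
In check: yes, from the white knight on e8.
Legal moves for Black: Kh8, Kg8, Kf8, Kh6, Kxg6.
Black is in check but has 5 legal moves → neither.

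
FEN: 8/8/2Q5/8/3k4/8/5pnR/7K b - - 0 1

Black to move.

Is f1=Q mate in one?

yes

After f1=Q: white king on h1; in check: yes, from the black queen on f1.
King squares — g1: attacked by Qf1; g2: attacked by Qf1; h2: own rook.
White has no legal moves → checkmate.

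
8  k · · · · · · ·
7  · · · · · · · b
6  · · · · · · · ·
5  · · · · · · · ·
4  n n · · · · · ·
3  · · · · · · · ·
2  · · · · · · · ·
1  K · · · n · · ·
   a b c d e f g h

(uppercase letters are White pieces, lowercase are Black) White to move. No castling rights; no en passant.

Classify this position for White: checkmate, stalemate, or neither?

stalemate

White to move; white king on a1.
In check: no.
King squares — b1: attacked by Bh7; a2: attacked by Nb4; b2: attacked by Na4.
Legal moves for White: none.
Not in check and no legal moves → stalemate.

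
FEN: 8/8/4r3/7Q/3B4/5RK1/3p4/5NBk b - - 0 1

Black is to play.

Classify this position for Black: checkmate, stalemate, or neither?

checkmate

Black to move; black king on h1.
In check: yes, from the white queen on h5.
King squares — g1: attacked by Bd4; g2: attacked by Kg3; h2: attacked by Nf1.
Legal moves for Black: none.
In check with no legal moves → checkmate.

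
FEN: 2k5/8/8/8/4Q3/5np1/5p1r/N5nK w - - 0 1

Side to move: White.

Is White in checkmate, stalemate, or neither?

White to move; white king on h1.
In check: yes, from the black rook on h2.
King squares — g1: attacked by Pf2; g2: attacked by Rh2; h2: attacked by Nf3.
Legal moves for White: none.
In check with no legal moves → checkmate.

checkmate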